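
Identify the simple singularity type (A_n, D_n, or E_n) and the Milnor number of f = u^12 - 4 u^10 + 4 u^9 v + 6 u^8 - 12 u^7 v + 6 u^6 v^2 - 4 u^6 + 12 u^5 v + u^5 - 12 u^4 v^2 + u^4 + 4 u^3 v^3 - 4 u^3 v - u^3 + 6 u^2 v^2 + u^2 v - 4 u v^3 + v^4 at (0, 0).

The Hessian of f at 0 is [[0, 0], [0, 0]] with rank 0, so corank 2. A Groebner basis of the Jacobian ideal J(f) in C{u,v} is {u*v^2, u*v/4 + v^3, u^2 - u*v}; counting standard monomials gives mu = 5. Corank 2; j^3 = -u^2*(u - v) has shape L^2 M (L != M), so D-series; mu = 5 gives D_5.

Type D_{5}, Milnor number mu = 5.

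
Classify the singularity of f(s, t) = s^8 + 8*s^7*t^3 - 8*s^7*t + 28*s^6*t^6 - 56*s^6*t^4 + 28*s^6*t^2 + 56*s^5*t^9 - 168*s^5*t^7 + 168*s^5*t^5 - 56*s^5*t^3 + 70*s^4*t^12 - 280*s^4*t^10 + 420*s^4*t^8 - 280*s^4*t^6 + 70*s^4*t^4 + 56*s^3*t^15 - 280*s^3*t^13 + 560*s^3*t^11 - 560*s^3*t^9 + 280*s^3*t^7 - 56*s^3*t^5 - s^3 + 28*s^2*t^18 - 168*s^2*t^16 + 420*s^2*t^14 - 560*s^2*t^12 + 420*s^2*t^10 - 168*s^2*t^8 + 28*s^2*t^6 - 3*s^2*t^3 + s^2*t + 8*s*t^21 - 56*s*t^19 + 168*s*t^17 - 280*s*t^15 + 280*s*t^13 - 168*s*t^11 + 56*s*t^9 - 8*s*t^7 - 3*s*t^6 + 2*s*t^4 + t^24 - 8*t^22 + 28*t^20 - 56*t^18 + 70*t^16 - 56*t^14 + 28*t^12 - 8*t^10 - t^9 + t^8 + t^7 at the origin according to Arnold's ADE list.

D_9

The Hessian of f at 0 has rank 0. Corank 2; j^3 = -s^2*(s - t) has shape L^2 M (L != M), so D-series; mu = 9 gives D_9.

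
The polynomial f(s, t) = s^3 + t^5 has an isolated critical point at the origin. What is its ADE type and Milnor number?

Type E_8, Milnor number mu = 8.

The Hessian of f at 0 has rank 0. Corank 2; j^3 = s^3 is a perfect cube, so E-series; the 5-jet and mu = 8 give E_8.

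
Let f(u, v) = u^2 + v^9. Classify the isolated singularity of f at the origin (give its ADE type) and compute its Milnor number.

Type A8, Milnor number mu = 8.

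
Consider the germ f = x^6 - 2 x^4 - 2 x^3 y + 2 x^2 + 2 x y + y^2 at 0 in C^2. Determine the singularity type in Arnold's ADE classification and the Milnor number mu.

Type A_{1}, Milnor number mu = 1.

The Hessian of f at 0 is [[4, 2], [2, 2]] with rank 2, so corank 0. A Groebner basis of the Jacobian ideal J(f) in C{x,y} is {x, y}; counting standard monomials gives mu = 1. Corank 0: nondegenerate Morse point, so A_1.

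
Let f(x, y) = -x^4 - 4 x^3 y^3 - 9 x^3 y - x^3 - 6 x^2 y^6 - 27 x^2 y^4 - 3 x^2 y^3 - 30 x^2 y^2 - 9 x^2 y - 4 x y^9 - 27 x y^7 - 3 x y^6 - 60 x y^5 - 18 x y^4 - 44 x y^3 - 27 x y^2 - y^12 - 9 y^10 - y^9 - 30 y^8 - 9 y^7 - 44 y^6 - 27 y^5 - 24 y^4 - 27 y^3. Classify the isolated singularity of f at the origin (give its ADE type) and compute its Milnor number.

Type E_7, Milnor number mu = 7.

The Hessian of f at 0 has rank 0. Corank 2; j^3 = -(x + 3*y)^3 is a perfect cube, so E-series; the 4-jet and mu = 7 give E_7.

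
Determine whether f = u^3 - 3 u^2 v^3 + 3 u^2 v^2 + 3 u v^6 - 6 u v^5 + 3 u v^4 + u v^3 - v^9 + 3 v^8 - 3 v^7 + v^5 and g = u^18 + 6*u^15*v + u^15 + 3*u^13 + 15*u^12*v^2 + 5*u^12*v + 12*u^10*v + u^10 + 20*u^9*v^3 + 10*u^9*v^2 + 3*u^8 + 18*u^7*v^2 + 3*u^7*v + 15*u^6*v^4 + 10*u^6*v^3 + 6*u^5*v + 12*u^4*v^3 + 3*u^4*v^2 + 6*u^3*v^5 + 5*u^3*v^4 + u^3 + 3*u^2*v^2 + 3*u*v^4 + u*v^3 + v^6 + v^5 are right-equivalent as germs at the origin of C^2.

Yes.

The Hessian of f at 0 has rank 0. Corank 2; j^3 = u^3 is a perfect cube, so E-series; the 4-jet and mu = 7 give E_7. The Hessian of g at 0 has rank 0. Corank 2; j^3 = u^3 is a perfect cube, so E-series; the 4-jet and mu = 7 give E_7. Both have type E_7, hence right-equivalent.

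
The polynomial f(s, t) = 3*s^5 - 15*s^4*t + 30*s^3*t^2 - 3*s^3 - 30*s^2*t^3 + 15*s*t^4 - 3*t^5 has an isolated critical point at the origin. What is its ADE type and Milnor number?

The Hessian of f at 0 is [[0, 0], [0, 0]] with rank 0, so corank 2. A Groebner basis of the Jacobian ideal J(f) in C{s,t} is {t^5, s*t^3 - t^4/4, s^2}; counting standard monomials gives mu = 8. Corank 2; j^3 = -3*s^3 is a perfect cube, so E-series; the 5-jet and mu = 8 give E_8.

Type E_{8}, Milnor number mu = 8.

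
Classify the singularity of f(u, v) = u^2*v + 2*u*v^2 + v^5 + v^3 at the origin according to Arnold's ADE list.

D6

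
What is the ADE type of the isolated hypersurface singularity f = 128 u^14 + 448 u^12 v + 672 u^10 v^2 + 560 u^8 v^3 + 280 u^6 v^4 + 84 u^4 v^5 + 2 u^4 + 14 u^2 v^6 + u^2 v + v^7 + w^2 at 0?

The Hessian of f at 0 has rank 1. Corank 2; j^3 = u^2*v has shape L^2 M (L != M), so D-series; mu = 8 gives D_8.

D8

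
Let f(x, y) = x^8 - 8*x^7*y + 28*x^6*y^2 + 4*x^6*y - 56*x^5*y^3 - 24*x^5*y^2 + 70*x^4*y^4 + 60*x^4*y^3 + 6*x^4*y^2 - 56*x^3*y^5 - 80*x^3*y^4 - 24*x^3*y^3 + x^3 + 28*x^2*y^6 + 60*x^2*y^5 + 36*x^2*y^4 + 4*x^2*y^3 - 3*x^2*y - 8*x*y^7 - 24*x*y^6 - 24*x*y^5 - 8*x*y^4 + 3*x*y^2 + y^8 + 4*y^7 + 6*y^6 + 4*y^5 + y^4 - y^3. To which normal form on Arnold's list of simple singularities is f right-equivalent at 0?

E_{6}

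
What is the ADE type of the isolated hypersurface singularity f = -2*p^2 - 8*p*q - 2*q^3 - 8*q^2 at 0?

A2

The Hessian of f at 0 has rank 1. Corank 1: A-series; mu = 2 gives A_2.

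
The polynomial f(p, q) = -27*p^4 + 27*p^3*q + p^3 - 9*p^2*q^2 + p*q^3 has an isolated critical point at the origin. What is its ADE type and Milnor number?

The Hessian of f at 0 is [[0, 0], [0, 0]] with rank 0, so corank 2. A Groebner basis of the Jacobian ideal J(f) in C{p,q} is {p^2/3 + q^4 + q^3/9, p^3, p^2*q - p^2/9 - q^3/27, -2*p^2/3 + p*q^2 - 2*q^3/9}; counting standard monomials gives mu = 7. Corank 2; j^3 = p^3 is a perfect cube, so E-series; the 4-jet and mu = 7 give E_7.

Type E7, Milnor number mu = 7.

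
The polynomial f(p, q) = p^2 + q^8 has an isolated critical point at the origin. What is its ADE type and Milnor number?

Type A_7, Milnor number mu = 7.

The Hessian of f at 0 has rank 1. Corank 1: A-series; mu = 7 gives A_7.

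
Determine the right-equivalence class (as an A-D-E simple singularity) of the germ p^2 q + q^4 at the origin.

D5

The Hessian of f at 0 has rank 0. Corank 2; j^3 = p^2*q has shape L^2 M (L != M), so D-series; mu = 5 gives D_5.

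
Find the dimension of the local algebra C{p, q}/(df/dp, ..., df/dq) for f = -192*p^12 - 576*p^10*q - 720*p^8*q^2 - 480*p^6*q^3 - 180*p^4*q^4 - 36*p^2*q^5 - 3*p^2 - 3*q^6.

5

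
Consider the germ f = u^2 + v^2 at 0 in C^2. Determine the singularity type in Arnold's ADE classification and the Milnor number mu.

The Hessian of f at 0 has rank 2. Corank 0: nondegenerate Morse point, so A_1.

Type A_{1}, Milnor number mu = 1.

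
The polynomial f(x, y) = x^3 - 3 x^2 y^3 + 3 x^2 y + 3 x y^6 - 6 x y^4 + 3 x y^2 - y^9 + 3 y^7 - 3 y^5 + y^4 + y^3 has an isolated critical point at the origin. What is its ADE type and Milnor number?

The Hessian of f at 0 has rank 0. Corank 2; j^3 = (x + y)^3 is a perfect cube, so E-series; the 4-jet and mu = 6 give E_6.

Type E6, Milnor number mu = 6.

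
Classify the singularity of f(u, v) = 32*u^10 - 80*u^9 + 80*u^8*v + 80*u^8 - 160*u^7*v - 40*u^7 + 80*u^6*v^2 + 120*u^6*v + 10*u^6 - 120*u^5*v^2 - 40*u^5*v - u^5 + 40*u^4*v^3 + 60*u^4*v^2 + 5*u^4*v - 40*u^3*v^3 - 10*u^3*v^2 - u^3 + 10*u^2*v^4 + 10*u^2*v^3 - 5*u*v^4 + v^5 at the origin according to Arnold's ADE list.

The Hessian of f at 0 has rank 0. Corank 2; j^3 = -u^3 is a perfect cube, so E-series; the 5-jet and mu = 8 give E_8.

E8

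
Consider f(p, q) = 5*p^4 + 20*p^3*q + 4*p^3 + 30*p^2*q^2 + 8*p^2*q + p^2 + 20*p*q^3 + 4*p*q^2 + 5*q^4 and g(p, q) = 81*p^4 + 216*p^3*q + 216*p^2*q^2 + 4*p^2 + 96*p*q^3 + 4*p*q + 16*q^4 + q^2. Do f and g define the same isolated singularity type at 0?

Yes.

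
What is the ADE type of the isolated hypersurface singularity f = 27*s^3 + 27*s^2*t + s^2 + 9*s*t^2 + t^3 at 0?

A_2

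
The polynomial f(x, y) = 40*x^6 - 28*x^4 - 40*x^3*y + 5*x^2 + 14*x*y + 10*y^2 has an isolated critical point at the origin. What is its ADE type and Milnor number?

Type A_{1}, Milnor number mu = 1.

The Hessian of f at 0 has rank 2. Corank 0: nondegenerate Morse point, so A_1.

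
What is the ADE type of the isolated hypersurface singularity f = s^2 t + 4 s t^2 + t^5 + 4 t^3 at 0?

D_{6}

The Hessian of f at 0 has rank 0. Corank 2; j^3 = t*(s + 2*t)^2 has shape L^2 M (L != M), so D-series; mu = 6 gives D_6.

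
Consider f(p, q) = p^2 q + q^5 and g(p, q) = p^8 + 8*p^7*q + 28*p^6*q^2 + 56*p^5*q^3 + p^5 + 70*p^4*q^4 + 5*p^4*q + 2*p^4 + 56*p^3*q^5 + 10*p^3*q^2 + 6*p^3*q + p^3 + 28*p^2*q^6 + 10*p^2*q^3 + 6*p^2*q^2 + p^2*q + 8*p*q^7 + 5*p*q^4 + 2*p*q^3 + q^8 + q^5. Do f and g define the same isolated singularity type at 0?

No.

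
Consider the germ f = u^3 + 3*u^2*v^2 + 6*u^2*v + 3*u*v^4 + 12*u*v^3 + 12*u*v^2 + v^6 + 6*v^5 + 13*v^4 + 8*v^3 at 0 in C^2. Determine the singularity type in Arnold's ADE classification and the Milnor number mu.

The Hessian of f at 0 is [[0, 0], [0, 0]] with rank 0, so corank 2. A Groebner basis of the Jacobian ideal J(f) in C{u,v} is {u^3 + 6*u^2 + 24*u*v + 24*v^2, u^2*v - 2*u^2 - 8*u*v - 8*v^2, u^2/2 + u*v^2 + 2*u*v + 2*v^2, v^3}; counting standard monomials gives mu = 6. Corank 2; j^3 = (u + 2*v)^3 is a perfect cube, so E-series; the 4-jet and mu = 6 give E_6.

Type E_{6}, Milnor number mu = 6.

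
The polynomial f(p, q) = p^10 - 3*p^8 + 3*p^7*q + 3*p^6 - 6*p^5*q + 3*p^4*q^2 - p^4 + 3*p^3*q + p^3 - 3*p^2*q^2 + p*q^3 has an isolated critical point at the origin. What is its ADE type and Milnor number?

Type E7, Milnor number mu = 7.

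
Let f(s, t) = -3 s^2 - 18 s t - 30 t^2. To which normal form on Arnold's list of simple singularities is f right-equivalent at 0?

The Hessian of f at 0 has rank 2. Corank 0: nondegenerate Morse point, so A_1.

A1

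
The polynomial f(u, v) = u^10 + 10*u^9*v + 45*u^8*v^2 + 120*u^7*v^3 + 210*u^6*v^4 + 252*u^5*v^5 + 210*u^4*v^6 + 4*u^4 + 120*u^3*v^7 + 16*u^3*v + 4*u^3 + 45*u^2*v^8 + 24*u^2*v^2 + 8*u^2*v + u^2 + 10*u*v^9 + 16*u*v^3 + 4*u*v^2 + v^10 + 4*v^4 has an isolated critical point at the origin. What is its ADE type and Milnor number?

Type A_9, Milnor number mu = 9.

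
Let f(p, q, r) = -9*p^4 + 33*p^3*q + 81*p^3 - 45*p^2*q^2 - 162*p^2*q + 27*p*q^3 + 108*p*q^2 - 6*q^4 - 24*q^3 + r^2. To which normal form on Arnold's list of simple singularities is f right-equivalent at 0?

The Hessian of f at 0 is [[0, 0, 0], [0, 0, 0], [0, 0, 2]] with rank 1, so corank 2. A Groebner basis of the Jacobian ideal J(f) in C{p,q,r} is {19683*p^2 - 26244*p*q + q^4 + 27*q^3 + 8748*q^2, p^3 - 270*p^2 + 360*p*q - 2*q^3/3 - 120*q^2, p^2*q - 243*p^2 + 324*p*q - 7*q^3/9 - 108*q^2, -162*p^2 + p*q^2 + 216*p*q - 8*q^3/9 - 72*q^2, r}; counting standard monomials gives mu = 7. Corank 2; j^3 = 3*(3*p - 2*q)^3 is a perfect cube, so E-series; the 4-jet and mu = 7 give E_7.

E7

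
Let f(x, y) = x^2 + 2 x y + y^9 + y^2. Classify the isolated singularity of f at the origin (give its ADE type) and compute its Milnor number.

The Hessian of f at 0 is [[2, 2], [2, 2]] with rank 1, so corank 1. A Groebner basis of the Jacobian ideal J(f) in C{x,y} is {y^8, x + y}; counting standard monomials gives mu = 8. Corank 1: A-series; mu = 8 gives A_8.

Type A_{8}, Milnor number mu = 8.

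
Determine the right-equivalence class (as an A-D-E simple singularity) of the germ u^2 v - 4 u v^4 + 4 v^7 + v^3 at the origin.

D_4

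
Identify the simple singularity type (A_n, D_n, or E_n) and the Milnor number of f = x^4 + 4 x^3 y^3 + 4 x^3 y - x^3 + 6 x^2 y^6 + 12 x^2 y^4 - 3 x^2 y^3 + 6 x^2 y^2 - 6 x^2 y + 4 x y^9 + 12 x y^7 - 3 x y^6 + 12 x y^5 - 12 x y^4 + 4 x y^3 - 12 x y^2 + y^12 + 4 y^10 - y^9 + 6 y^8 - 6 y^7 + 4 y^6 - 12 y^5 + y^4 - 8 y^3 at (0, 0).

Type E6, Milnor number mu = 6.

The Hessian of f at 0 is [[0, 0], [0, 0]] with rank 0, so corank 2. A Groebner basis of the Jacobian ideal J(f) in C{x,y} is {y^4, x*y^2 + 5*y^3/3, x^2 + 4*x*y + 4*y^2}; counting standard monomials gives mu = 6. Corank 2; j^3 = -(x + 2*y)^3 is a perfect cube, so E-series; the 4-jet and mu = 6 give E_6.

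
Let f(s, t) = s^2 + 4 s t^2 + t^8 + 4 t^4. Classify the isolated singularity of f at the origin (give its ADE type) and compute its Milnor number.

Type A_{7}, Milnor number mu = 7.

The Hessian of f at 0 is [[2, 0], [0, 0]] with rank 1, so corank 1. A Groebner basis of the Jacobian ideal J(f) in C{s,t} is {s^4, s^3*t, s/2 + t^2}; counting standard monomials gives mu = 7. Corank 1: A-series; mu = 7 gives A_7.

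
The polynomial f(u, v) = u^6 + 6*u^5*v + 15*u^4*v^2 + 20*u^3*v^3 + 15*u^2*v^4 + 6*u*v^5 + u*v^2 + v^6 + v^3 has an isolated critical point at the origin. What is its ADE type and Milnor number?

The Hessian of f at 0 has rank 0. Corank 2; j^3 = v^2*(u + v) has shape L^2 M (L != M), so D-series; mu = 7 gives D_7.

Type D_{7}, Milnor number mu = 7.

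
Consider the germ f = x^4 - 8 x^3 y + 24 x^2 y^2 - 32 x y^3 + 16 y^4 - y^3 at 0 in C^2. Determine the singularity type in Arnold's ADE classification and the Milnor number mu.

Type E_6, Milnor number mu = 6.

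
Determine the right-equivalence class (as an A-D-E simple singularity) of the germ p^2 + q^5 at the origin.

The Hessian of f at 0 has rank 1. Corank 1: A-series; mu = 4 gives A_4.

A4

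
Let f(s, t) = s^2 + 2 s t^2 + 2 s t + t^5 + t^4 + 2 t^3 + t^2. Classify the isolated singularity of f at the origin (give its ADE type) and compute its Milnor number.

Type A_4, Milnor number mu = 4.

The Hessian of f at 0 is [[2, 2], [2, 2]] with rank 1, so corank 1. A Groebner basis of the Jacobian ideal J(f) in C{s,t} is {s^2 + 2*s*t - s - t, s + t^2 + t}; counting standard monomials gives mu = 4. Corank 1: A-series; mu = 4 gives A_4.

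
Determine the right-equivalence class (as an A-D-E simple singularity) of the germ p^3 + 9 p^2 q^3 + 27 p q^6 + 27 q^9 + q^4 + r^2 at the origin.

The Hessian of f at 0 has rank 1. Corank 2; j^3 = p^3 is a perfect cube, so E-series; the 4-jet and mu = 6 give E_6.

E_{6}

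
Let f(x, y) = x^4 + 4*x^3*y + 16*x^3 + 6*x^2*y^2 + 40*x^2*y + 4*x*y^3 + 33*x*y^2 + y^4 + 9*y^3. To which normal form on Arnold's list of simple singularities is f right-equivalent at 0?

D5

The Hessian of f at 0 has rank 0. Corank 2; j^3 = (x + y)*(4*x + 3*y)^2 has shape L^2 M (L != M), so D-series; mu = 5 gives D_5.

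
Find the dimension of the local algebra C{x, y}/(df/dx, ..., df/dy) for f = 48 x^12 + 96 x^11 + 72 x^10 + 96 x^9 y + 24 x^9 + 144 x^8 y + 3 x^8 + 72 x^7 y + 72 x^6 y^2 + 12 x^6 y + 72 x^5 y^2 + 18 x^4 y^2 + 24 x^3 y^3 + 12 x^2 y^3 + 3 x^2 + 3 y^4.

3

The Hessian of f at 0 has rank 1. Corank 1: A-series; mu = 3 gives A_3.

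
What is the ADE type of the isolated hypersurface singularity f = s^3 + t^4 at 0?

The Hessian of f at 0 has rank 0. Corank 2; j^3 = s^3 is a perfect cube, so E-series; the 4-jet and mu = 6 give E_6.

E_{6}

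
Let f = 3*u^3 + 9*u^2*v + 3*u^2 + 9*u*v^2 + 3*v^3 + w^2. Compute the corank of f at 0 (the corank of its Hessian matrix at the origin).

1

The Hessian at 0 is [[6, 0, 0], [0, 0, 0], [0, 0, 2]] of rank 2; hence corank 1.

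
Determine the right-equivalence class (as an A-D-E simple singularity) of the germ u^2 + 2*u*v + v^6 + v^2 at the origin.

The Hessian of f at 0 is [[2, 2], [2, 2]] with rank 1, so corank 1. A Groebner basis of the Jacobian ideal J(f) in C{u,v} is {v^5, u + v}; counting standard monomials gives mu = 5. Corank 1: A-series; mu = 5 gives A_5.

A_{5}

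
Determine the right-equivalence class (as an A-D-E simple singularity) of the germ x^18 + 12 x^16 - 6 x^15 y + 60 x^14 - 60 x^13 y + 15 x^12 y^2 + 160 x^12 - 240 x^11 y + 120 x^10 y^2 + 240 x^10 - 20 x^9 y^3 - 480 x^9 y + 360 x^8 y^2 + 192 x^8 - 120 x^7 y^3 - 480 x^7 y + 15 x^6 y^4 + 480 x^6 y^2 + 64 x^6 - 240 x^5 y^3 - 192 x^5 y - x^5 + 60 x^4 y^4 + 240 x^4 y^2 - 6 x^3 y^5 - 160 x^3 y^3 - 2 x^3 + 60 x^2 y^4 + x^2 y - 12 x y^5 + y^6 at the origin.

D7

The Hessian of f at 0 has rank 0. Corank 2; j^3 = -x^2*(2*x - y) has shape L^2 M (L != M), so D-series; mu = 7 gives D_7.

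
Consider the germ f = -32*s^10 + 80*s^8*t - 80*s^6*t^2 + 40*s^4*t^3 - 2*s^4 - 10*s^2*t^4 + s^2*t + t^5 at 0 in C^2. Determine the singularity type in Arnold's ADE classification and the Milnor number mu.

The Hessian of f at 0 has rank 0. Corank 2; j^3 = s^2*t has shape L^2 M (L != M), so D-series; mu = 6 gives D_6.

Type D_{6}, Milnor number mu = 6.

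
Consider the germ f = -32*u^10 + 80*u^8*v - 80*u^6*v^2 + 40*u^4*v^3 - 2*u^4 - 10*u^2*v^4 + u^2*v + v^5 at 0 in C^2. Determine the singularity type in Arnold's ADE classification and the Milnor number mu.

Type D_6, Milnor number mu = 6.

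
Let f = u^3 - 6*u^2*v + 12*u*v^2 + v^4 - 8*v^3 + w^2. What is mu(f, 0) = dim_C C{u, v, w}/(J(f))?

6

The Hessian of f at 0 is [[0, 0, 0], [0, 0, 0], [0, 0, 2]] with rank 1, so corank 2. A Groebner basis of the Jacobian ideal J(f) in C{u,v,w} is {v^3, u^2 - 4*u*v + 4*v^2, w}; counting standard monomials gives mu = 6. Corank 2; j^3 = (u - 2*v)^3 is a perfect cube, so E-series; the 4-jet and mu = 6 give E_6.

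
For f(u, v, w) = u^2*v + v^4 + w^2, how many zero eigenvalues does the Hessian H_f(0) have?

2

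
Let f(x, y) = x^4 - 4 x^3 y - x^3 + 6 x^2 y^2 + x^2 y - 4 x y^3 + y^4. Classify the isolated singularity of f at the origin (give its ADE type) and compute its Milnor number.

Type D5, Milnor number mu = 5.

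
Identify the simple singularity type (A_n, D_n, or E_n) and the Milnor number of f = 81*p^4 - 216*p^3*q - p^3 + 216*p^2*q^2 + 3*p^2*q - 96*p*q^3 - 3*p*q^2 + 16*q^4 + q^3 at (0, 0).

The Hessian of f at 0 is [[0, 0], [0, 0]] with rank 0, so corank 2. A Groebner basis of the Jacobian ideal J(f) in C{p,q} is {q^4, p*q^2 - 8*q^3/9, p^2 - 2*p*q + q^2}; counting standard monomials gives mu = 6. Corank 2; j^3 = -(p - q)^3 is a perfect cube, so E-series; the 4-jet and mu = 6 give E_6.

Type E_{6}, Milnor number mu = 6.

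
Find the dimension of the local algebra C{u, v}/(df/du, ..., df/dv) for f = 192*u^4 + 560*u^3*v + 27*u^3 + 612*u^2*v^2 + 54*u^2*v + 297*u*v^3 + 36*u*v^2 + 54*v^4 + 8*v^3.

7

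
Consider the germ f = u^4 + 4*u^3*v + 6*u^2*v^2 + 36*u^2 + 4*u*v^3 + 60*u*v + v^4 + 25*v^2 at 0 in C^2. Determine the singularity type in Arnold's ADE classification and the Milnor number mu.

Type A3, Milnor number mu = 3.

The Hessian of f at 0 has rank 1. Corank 1: A-series; mu = 3 gives A_3.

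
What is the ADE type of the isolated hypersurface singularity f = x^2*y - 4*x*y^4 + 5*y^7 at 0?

D_{8}

The Hessian of f at 0 has rank 0. Corank 2; j^3 = x^2*y has shape L^2 M (L != M), so D-series; mu = 8 gives D_8.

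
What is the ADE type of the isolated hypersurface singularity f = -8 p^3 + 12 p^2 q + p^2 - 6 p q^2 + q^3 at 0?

A_{2}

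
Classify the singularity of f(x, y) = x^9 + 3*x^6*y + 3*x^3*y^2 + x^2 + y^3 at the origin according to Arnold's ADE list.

A2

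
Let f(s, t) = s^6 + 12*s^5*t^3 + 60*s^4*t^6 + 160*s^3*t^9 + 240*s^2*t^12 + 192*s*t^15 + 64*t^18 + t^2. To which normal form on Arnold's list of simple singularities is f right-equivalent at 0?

A5

The Hessian of f at 0 is [[0, 0], [0, 2]] with rank 1, so corank 1. A Groebner basis of the Jacobian ideal J(f) in C{s,t} is {s^5, t}; counting standard monomials gives mu = 5. Corank 1: A-series; mu = 5 gives A_5.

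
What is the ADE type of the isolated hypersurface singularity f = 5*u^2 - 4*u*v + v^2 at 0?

A1

The Hessian of f at 0 is [[10, -4], [-4, 2]] with rank 2, so corank 0. A Groebner basis of the Jacobian ideal J(f) in C{u,v} is {u, v}; counting standard monomials gives mu = 1. Corank 0: nondegenerate Morse point, so A_1.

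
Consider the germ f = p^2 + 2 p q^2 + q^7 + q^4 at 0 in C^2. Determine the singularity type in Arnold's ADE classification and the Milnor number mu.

Type A6, Milnor number mu = 6.

The Hessian of f at 0 has rank 1. Corank 1: A-series; mu = 6 gives A_6.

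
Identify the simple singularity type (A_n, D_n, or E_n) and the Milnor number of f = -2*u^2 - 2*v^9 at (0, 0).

The Hessian of f at 0 has rank 1. Corank 1: A-series; mu = 8 gives A_8.

Type A_8, Milnor number mu = 8.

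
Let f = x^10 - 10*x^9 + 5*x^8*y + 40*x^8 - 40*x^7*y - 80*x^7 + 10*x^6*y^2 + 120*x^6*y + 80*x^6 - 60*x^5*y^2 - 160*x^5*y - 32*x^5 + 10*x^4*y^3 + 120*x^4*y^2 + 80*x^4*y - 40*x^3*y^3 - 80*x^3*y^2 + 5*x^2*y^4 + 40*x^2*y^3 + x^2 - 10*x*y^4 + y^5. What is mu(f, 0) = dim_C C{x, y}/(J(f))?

4

The Hessian of f at 0 has rank 1. Corank 1: A-series; mu = 4 gives A_4.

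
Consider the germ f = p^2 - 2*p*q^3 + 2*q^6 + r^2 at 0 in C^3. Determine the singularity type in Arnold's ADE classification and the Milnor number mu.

Type A_{5}, Milnor number mu = 5.

The Hessian of f at 0 is [[2, 0, 0], [0, 0, 0], [0, 0, 2]] with rank 2, so corank 1. A Groebner basis of the Jacobian ideal J(f) in C{p,q,r} is {p*q^2, -p + q^3, p^2, r}; counting standard monomials gives mu = 5. Corank 1: A-series; mu = 5 gives A_5.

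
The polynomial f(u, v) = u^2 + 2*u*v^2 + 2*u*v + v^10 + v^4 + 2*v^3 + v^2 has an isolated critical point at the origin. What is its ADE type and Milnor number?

The Hessian of f at 0 is [[2, 2], [2, 2]] with rank 1, so corank 1. A Groebner basis of the Jacobian ideal J(f) in C{u,v} is {u^5 + 10*u^4 + 30*u^3*v - 35*u^3 - 54*u^2*v + 23*u^2 + 27*u*v - 4*u - 4*v, u^4*v - 4*u^4 - 10*u^3*v + 10*u^3 + 15*u^2*v - 6*u^2 - 7*u*v + u + v, u + v^2 + v}; counting standard monomials gives mu = 9. Corank 1: A-series; mu = 9 gives A_9.

Type A_9, Milnor number mu = 9.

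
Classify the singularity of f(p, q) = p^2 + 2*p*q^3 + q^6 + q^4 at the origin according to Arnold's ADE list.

A3

The Hessian of f at 0 has rank 1. Corank 1: A-series; mu = 3 gives A_3.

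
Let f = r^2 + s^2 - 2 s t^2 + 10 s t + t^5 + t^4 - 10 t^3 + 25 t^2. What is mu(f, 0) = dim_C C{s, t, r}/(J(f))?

4

The Hessian of f at 0 has rank 2. Corank 1: A-series; mu = 4 gives A_4.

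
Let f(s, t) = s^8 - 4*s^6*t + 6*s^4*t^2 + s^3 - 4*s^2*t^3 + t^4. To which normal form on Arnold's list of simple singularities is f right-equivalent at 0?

The Hessian of f at 0 is [[0, 0], [0, 0]] with rank 0, so corank 2. A Groebner basis of the Jacobian ideal J(f) in C{s,t} is {t^3, s^2}; counting standard monomials gives mu = 6. Corank 2; j^3 = s^3 is a perfect cube, so E-series; the 4-jet and mu = 6 give E_6.

E6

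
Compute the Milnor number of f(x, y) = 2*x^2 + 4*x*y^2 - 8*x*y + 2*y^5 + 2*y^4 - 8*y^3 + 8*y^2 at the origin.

4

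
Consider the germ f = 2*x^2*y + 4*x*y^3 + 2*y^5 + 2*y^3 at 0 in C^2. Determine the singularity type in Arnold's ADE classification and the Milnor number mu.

Type D4, Milnor number mu = 4.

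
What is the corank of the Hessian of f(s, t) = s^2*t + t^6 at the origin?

2

Hessian at 0 has rank 0.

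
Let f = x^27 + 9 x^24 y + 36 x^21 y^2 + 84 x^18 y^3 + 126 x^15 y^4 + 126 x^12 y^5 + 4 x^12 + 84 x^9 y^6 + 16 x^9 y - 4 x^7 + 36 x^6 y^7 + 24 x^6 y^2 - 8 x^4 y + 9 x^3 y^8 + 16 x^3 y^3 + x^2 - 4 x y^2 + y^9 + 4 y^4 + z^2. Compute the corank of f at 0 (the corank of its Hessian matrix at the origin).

Hessian at 0 has rank 2.

1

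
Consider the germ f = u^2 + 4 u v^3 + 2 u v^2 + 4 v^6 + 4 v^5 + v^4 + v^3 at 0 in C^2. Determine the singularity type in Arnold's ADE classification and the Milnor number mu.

The Hessian of f at 0 has rank 1. Corank 1: A-series; mu = 2 gives A_2.

Type A_{2}, Milnor number mu = 2.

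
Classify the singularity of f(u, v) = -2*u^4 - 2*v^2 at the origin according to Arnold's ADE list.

A_3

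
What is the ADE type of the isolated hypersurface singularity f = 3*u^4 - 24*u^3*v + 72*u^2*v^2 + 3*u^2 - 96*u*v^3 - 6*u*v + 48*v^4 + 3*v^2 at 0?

A_{3}

The Hessian of f at 0 has rank 1. Corank 1: A-series; mu = 3 gives A_3.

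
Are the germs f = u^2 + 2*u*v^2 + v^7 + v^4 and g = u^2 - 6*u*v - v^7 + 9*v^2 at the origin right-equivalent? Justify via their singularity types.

Yes.

The Hessian of f at 0 has rank 1. Corank 1: A-series; mu = 6 gives A_6. The Hessian of g at 0 has rank 1. Corank 1: A-series; mu = 6 gives A_6. Both have type A_6, hence right-equivalent.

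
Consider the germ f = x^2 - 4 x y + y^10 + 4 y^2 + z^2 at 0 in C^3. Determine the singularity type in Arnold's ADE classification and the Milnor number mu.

The Hessian of f at 0 has rank 2. Corank 1: A-series; mu = 9 gives A_9.

Type A9, Milnor number mu = 9.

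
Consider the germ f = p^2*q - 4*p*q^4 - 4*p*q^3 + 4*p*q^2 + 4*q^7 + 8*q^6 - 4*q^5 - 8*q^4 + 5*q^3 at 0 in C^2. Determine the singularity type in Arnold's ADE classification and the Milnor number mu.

Type D_{4}, Milnor number mu = 4.

The Hessian of f at 0 has rank 0. Corank 2; j^3 = q*(p^2 + 4*p*q + 5*q^2) splits into three distinct lines over C (the quadratic factor has nonzero discriminant), so D_4.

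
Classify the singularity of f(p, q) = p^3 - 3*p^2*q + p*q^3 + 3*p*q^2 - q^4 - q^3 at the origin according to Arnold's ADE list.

E_7

The Hessian of f at 0 is [[0, 0], [0, 0]] with rank 0, so corank 2. A Groebner basis of the Jacobian ideal J(f) in C{p,q} is {p^3 - 3*p^2*q - 6*p^2 + 12*p*q - 6*q^2, 3*p^2 + p*q^2 - 6*p*q + 3*q^2, 3*p^2 - 6*p*q + q^3 + 3*q^2}; counting standard monomials gives mu = 7. Corank 2; j^3 = (p - q)^3 is a perfect cube, so E-series; the 4-jet and mu = 7 give E_7.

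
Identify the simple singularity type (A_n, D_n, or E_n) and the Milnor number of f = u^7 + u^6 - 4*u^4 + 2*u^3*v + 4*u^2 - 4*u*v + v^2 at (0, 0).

Type A_6, Milnor number mu = 6.

The Hessian of f at 0 is [[8, -4], [-4, 2]] with rank 1, so corank 1. A Groebner basis of the Jacobian ideal J(f) in C{u,v} is {-16*u*v + v^4 + 8*v^2, u*v^2 - 8*u/3 - v^3/3 + 4*v/3, u^2 - u*v + v^2/4}; counting standard monomials gives mu = 6. Corank 1: A-series; mu = 6 gives A_6.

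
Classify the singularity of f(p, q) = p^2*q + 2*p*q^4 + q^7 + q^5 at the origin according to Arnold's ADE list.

D_{6}

The Hessian of f at 0 has rank 0. Corank 2; j^3 = p^2*q has shape L^2 M (L != M), so D-series; mu = 6 gives D_6.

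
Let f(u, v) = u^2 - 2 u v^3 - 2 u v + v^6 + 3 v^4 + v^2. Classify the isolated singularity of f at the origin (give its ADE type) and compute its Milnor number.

The Hessian of f at 0 has rank 1. Corank 1: A-series; mu = 3 gives A_3.

Type A_{3}, Milnor number mu = 3.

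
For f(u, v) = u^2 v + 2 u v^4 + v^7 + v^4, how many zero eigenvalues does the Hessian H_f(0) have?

2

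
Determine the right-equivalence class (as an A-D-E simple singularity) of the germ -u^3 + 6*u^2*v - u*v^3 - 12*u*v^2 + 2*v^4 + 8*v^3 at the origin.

E7

The Hessian of f at 0 has rank 0. Corank 2; j^3 = -(u - 2*v)^3 is a perfect cube, so E-series; the 4-jet and mu = 7 give E_7.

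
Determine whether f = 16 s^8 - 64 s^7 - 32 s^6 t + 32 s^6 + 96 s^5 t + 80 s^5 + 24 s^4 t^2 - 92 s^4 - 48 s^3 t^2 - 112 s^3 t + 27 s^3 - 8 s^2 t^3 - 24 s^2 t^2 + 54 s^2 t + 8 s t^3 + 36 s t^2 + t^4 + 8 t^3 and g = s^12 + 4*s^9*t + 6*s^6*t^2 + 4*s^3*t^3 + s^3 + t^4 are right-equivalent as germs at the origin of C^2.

Yes.

The Hessian of f at 0 has rank 0. Corank 2; j^3 = (3*s + 2*t)^3 is a perfect cube, so E-series; the 4-jet and mu = 6 give E_6. The Hessian of g at 0 has rank 0. Corank 2; j^3 = s^3 is a perfect cube, so E-series; the 4-jet and mu = 6 give E_6. Both have type E_6, hence right-equivalent.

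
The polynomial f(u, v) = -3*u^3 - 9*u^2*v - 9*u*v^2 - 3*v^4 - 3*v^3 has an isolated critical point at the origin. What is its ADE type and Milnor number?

Type E6, Milnor number mu = 6.

The Hessian of f at 0 is [[0, 0], [0, 0]] with rank 0, so corank 2. A Groebner basis of the Jacobian ideal J(f) in C{u,v} is {v^3, u^2 + 2*u*v + v^2}; counting standard monomials gives mu = 6. Corank 2; j^3 = -3*(u + v)^3 is a perfect cube, so E-series; the 4-jet and mu = 6 give E_6.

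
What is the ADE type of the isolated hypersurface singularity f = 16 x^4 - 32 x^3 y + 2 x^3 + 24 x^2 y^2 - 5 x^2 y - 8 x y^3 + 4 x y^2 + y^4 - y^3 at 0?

D_{5}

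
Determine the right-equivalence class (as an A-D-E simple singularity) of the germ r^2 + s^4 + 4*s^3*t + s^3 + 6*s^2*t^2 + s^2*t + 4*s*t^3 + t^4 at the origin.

The Hessian of f at 0 is [[0, 0, 0], [0, 0, 0], [0, 0, 2]] with rank 1, so corank 2. A Groebner basis of the Jacobian ideal J(f) in C{s,t,r} is {s*t^2, -s*t/4 + t^3, s^2 + s*t, r}; counting standard monomials gives mu = 5. Corank 2; j^3 = s^2*(s + t) has shape L^2 M (L != M), so D-series; mu = 5 gives D_5.

D_5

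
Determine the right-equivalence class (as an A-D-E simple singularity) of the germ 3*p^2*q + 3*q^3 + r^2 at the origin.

The Hessian of f at 0 has rank 1. Corank 2; j^3 = 3*q*(p^2 + q^2) splits into three distinct lines over C (the quadratic factor has nonzero discriminant), so D_4.

D_4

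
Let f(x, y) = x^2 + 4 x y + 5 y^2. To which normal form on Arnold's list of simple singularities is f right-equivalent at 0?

A_{1}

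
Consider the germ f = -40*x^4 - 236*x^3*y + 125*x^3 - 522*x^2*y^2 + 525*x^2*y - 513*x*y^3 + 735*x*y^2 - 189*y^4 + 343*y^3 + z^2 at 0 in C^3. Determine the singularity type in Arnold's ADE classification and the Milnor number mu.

Type E7, Milnor number mu = 7.

The Hessian of f at 0 has rank 1. Corank 2; j^3 = (5*x + 7*y)^3 is a perfect cube, so E-series; the 4-jet and mu = 7 give E_7.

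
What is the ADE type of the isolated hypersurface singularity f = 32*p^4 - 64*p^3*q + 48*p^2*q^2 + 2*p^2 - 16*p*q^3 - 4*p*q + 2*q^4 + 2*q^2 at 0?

A3

The Hessian of f at 0 has rank 1. Corank 1: A-series; mu = 3 gives A_3.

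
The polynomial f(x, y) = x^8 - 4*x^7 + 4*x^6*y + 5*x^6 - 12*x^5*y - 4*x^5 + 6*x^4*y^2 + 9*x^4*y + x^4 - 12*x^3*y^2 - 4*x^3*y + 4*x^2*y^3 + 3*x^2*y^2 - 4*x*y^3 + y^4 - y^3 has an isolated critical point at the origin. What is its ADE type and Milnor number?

The Hessian of f at 0 is [[0, 0], [0, 0]] with rank 0, so corank 2. A Groebner basis of the Jacobian ideal J(f) in C{x,y} is {x^3 + 3*y^2/2, x^2*y + y^2/2, x*y^2, y^3}; counting standard monomials gives mu = 6. Corank 2; j^3 = -y^3 is a perfect cube, so E-series; the 4-jet and mu = 6 give E_6.

Type E6, Milnor number mu = 6.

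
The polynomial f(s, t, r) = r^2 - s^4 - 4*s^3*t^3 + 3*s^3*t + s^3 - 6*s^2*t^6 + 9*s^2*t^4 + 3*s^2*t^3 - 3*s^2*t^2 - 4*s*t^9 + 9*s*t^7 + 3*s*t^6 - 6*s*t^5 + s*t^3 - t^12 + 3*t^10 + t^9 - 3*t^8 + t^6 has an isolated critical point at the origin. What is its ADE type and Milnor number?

The Hessian of f at 0 has rank 1. Corank 2; j^3 = s^3 is a perfect cube, so E-series; the 4-jet and mu = 7 give E_7.

Type E_{7}, Milnor number mu = 7.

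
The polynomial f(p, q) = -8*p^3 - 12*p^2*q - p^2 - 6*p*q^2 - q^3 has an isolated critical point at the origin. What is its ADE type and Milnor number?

Type A2, Milnor number mu = 2.

The Hessian of f at 0 has rank 1. Corank 1: A-series; mu = 2 gives A_2.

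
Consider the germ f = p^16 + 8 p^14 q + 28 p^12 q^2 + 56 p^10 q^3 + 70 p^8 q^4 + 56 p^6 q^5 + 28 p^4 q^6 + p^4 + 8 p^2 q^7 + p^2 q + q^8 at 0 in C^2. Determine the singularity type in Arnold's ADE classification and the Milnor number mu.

Type D_{9}, Milnor number mu = 9.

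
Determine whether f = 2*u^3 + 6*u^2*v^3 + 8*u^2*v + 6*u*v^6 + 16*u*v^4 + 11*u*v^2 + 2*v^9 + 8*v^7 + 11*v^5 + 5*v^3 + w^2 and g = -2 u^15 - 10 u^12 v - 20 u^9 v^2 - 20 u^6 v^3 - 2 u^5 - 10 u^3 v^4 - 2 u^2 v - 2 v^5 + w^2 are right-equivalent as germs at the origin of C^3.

No.

The Hessian of f at 0 has rank 1. Corank 2; j^3 = (u + v)*(2*u^2 + 6*u*v + 5*v^2) splits into three distinct lines over C (the quadratic factor has nonzero discriminant), so D_4. The Hessian of g at 0 has rank 1. Corank 2; j^3 = -2*u^2*v has shape L^2 M (L != M), so D-series; mu = 6 gives D_6. f is D_4 but g is D_6, hence not right-equivalent.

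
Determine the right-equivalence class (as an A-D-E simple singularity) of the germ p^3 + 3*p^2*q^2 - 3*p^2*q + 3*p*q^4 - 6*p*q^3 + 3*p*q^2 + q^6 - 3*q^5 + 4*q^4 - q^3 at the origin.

E_6

The Hessian of f at 0 has rank 0. Corank 2; j^3 = (p - q)^3 is a perfect cube, so E-series; the 4-jet and mu = 6 give E_6.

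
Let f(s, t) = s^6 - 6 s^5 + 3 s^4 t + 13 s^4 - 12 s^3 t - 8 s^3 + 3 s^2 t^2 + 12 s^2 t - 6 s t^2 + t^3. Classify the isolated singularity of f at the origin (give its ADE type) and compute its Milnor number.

Type E6, Milnor number mu = 6.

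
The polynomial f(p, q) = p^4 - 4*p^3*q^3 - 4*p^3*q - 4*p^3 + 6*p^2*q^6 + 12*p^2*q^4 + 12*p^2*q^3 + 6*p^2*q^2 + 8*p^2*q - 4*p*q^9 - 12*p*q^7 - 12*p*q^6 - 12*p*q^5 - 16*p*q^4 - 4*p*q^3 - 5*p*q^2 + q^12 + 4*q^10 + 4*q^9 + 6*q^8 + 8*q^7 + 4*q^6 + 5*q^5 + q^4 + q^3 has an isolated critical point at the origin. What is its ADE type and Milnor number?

Type D_5, Milnor number mu = 5.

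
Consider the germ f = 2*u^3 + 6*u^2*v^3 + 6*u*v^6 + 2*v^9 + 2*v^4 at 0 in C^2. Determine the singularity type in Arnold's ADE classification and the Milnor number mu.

Type E6, Milnor number mu = 6.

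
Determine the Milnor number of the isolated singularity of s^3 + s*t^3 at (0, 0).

7

The Hessian of f at 0 has rank 0. Corank 2; j^3 = s^3 is a perfect cube, so E-series; the 4-jet and mu = 7 give E_7.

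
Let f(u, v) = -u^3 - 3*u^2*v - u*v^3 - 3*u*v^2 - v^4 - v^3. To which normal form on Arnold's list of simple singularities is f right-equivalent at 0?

E_7

The Hessian of f at 0 is [[0, 0], [0, 0]] with rank 0, so corank 2. A Groebner basis of the Jacobian ideal J(f) in C{u,v} is {u^3 + 3*u^2*v + 6*u^2 + 12*u*v + 6*v^2, -3*u^2 + u*v^2 - 6*u*v - 3*v^2, 3*u^2 + 6*u*v + v^3 + 3*v^2}; counting standard monomials gives mu = 7. Corank 2; j^3 = -(u + v)^3 is a perfect cube, so E-series; the 4-jet and mu = 7 give E_7.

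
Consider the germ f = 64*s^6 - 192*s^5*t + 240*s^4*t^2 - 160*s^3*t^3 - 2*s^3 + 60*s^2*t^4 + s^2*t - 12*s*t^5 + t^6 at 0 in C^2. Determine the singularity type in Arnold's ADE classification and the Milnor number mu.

Type D7, Milnor number mu = 7.

The Hessian of f at 0 is [[0, 0], [0, 0]] with rank 0, so corank 2. A Groebner basis of the Jacobian ideal J(f) in C{s,t} is {s*t/12 + t^5, s*t^2, s^2 - s*t/2}; counting standard monomials gives mu = 7. Corank 2; j^3 = -s^2*(2*s - t) has shape L^2 M (L != M), so D-series; mu = 7 gives D_7.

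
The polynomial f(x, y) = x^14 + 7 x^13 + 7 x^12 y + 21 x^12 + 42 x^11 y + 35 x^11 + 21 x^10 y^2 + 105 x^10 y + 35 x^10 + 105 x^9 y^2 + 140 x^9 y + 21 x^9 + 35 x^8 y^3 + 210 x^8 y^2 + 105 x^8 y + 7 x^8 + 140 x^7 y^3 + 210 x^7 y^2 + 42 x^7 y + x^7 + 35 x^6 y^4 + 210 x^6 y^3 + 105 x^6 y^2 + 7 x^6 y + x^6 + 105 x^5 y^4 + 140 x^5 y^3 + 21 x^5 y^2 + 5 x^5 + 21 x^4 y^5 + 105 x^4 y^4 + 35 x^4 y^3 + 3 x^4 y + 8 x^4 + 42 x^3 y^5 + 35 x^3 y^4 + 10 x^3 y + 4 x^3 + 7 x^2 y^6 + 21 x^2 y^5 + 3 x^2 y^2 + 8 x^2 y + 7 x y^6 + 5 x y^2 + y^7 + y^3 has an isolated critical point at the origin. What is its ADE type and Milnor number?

The Hessian of f at 0 has rank 0. Corank 2; j^3 = (x + y)*(2*x + y)^2 has shape L^2 M (L != M), so D-series; mu = 8 gives D_8.

Type D8, Milnor number mu = 8.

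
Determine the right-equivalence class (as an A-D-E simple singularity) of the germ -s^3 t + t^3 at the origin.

E_{7}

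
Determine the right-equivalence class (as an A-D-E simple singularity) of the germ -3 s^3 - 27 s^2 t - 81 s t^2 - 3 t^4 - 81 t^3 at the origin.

The Hessian of f at 0 has rank 0. Corank 2; j^3 = -3*(s + 3*t)^3 is a perfect cube, so E-series; the 4-jet and mu = 6 give E_6.

E6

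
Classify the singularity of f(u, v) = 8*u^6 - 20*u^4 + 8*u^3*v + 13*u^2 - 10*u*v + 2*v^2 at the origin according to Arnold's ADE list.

A_1

The Hessian of f at 0 is [[26, -10], [-10, 4]] with rank 2, so corank 0. A Groebner basis of the Jacobian ideal J(f) in C{u,v} is {u, v}; counting standard monomials gives mu = 1. Corank 0: nondegenerate Morse point, so A_1.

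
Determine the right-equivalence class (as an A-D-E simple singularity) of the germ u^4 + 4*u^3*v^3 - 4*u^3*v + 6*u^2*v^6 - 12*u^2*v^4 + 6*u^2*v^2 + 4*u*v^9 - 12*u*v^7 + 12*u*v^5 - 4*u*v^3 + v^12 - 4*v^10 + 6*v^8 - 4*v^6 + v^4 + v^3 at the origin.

E6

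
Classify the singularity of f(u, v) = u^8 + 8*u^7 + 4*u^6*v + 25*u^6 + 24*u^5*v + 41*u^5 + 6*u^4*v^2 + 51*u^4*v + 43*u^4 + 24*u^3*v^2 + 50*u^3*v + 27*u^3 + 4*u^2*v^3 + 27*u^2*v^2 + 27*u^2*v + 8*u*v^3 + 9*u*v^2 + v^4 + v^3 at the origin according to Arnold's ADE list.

The Hessian of f at 0 has rank 0. Corank 2; j^3 = (3*u + v)^3 is a perfect cube, so E-series; the 4-jet and mu = 6 give E_6.

E_6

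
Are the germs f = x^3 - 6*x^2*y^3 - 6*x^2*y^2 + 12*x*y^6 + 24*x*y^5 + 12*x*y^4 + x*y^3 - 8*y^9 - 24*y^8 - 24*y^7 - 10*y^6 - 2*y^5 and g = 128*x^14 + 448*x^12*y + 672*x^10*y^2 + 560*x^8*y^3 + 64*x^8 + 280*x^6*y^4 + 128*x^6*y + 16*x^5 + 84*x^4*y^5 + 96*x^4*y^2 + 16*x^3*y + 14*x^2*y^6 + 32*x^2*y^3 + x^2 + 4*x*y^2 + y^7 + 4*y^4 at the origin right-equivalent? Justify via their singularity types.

The Hessian of f at 0 has rank 0. Corank 2; j^3 = x^3 is a perfect cube, so E-series; the 4-jet and mu = 7 give E_7. The Hessian of g at 0 has rank 1. Corank 1: A-series; mu = 6 gives A_6. f is E_7 but g is A_6, hence not right-equivalent.

No.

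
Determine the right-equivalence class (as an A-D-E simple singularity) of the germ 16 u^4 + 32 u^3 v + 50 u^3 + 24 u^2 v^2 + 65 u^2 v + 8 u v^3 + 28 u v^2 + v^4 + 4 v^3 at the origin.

D5

The Hessian of f at 0 has rank 0. Corank 2; j^3 = (2*u + v)*(5*u + 2*v)^2 has shape L^2 M (L != M), so D-series; mu = 5 gives D_5.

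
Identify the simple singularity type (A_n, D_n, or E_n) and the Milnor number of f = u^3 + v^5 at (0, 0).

Type E_8, Milnor number mu = 8.

The Hessian of f at 0 has rank 0. Corank 2; j^3 = u^3 is a perfect cube, so E-series; the 5-jet and mu = 8 give E_8.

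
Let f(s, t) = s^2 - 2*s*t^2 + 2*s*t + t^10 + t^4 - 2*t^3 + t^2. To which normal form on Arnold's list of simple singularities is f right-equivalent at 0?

The Hessian of f at 0 has rank 1. Corank 1: A-series; mu = 9 gives A_9.

A9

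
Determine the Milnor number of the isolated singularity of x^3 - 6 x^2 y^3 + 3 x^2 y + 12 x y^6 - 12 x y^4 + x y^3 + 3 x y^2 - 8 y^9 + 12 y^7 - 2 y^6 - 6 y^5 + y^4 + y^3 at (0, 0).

7

The Hessian of f at 0 has rank 0. Corank 2; j^3 = (x + y)^3 is a perfect cube, so E-series; the 4-jet and mu = 7 give E_7.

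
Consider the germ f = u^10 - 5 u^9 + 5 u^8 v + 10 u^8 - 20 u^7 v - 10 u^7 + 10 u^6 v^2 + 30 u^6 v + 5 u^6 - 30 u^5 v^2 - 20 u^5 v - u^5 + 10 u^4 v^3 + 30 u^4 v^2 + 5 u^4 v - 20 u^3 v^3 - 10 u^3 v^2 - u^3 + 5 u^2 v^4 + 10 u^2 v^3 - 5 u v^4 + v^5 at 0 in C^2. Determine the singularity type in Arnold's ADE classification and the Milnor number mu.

Type E8, Milnor number mu = 8.

The Hessian of f at 0 has rank 0. Corank 2; j^3 = -u^3 is a perfect cube, so E-series; the 5-jet and mu = 8 give E_8.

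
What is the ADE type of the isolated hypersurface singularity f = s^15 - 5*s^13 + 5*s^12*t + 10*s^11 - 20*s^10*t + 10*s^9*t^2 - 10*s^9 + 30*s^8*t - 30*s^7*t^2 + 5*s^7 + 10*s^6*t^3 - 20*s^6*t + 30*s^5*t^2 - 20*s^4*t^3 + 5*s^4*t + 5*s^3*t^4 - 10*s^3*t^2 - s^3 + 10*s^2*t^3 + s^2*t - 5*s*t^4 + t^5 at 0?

D_6

The Hessian of f at 0 is [[0, 0], [0, 0]] with rank 0, so corank 2. A Groebner basis of the Jacobian ideal J(f) in C{s,t} is {s*t/5 + t^4, s*t^2, s^2 - s*t}; counting standard monomials gives mu = 6. Corank 2; j^3 = -s^2*(s - t) has shape L^2 M (L != M), so D-series; mu = 6 gives D_6.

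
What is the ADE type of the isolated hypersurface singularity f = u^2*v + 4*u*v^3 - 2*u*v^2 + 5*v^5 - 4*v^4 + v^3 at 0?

The Hessian of f at 0 has rank 0. Corank 2; j^3 = v*(u - v)^2 has shape L^2 M (L != M), so D-series; mu = 6 gives D_6.

D_6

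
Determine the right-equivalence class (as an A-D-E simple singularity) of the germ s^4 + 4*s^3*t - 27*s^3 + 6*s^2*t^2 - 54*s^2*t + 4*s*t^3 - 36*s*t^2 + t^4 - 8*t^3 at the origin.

The Hessian of f at 0 has rank 0. Corank 2; j^3 = -(3*s + 2*t)^3 is a perfect cube, so E-series; the 4-jet and mu = 6 give E_6.

E_{6}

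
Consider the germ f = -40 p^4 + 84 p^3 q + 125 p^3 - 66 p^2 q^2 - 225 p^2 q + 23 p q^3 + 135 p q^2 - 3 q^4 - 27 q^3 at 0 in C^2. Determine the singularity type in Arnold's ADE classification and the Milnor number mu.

The Hessian of f at 0 has rank 0. Corank 2; j^3 = (5*p - 3*q)^3 is a perfect cube, so E-series; the 4-jet and mu = 7 give E_7.

Type E_7, Milnor number mu = 7.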